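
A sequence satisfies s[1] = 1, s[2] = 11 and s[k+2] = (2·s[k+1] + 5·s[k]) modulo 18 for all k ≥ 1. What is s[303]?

We have s[1] = 1,  s[2] = 11,  s[3] = 9,  s[4] = 1,  s[5] = 11.
Since (s[4], s[5]) = (s[1], s[2]) = (1, 11) (two consecutive terms determine the rest), the sequence is periodic with period 3.
(303 - 1) mod 3 = 2, so s[303] = s[3] = 9.

9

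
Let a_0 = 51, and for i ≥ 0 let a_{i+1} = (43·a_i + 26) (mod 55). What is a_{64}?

51

We have a_0 = 51; a_1 = 19; a_2 = 18; a_3 = 30; a_4 = 51.
Since a_4 = a_0 = 51, the sequence is periodic with period 4.
(64 - 0) mod 4 = 0, so a_{64} = a_0 = 51.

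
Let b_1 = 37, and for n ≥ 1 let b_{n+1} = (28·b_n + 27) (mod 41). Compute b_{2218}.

4

We have b_1 = 37,  b_2 = 38,  b_3 = 25,  b_4 = 30,  b_5 = 6,  b_6 = 31,  b_7 = 34,  b_8 = 36,  b_9 = 10,  b_{10} = 20,  b_{11} = 13,  b_{12} = 22,  b_{13} = 28,  b_{14} = 32,  b_{15} = 21,  b_{16} = 0,  b_{17} = 27,  b_{18} = 4,  b_{19} = 16,  b_{20} = 24,  b_{21} = 2,  b_{22} = 1,  b_{23} = 14,  b_{24} = 9,  b_{25} = 33,  b_{26} = 8,  b_{27} = 5,  b_{28} = 3,  b_{29} = 29,  b_{30} = 19,  b_{31} = 26,  b_{32} = 17,  b_{33} = 11,  b_{34} = 7,  b_{35} = 18,  b_{36} = 39,  b_{37} = 12,  b_{38} = 35,  b_{39} = 23,  b_{40} = 15,  b_{41} = 37.
Since b_{41} = b_1 = 37, the sequence is periodic with period 40.
So b_{2218} = b_{1 + ((2218-1) mod 40)} = b_{18} = 4.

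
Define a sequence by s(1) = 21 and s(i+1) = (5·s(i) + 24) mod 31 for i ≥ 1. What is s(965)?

We have s(1) = 21, s(2) = 5, s(3) = 18, s(4) = 21.
Since s(4) = s(1) = 21, the sequence is periodic with period 3.
So s(965) = s(1 + ((965-1) mod 3)) = s(2) = 5.

5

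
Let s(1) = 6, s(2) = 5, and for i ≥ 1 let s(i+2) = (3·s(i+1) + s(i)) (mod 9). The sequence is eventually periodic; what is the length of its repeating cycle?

6

Listing terms: s(1) = 6, s(2) = 5, s(3) = 3, s(4) = 5, s(5) = 0, s(6) = 5, s(7) = 6, s(8) = 5.
The sequence repeats with period 6.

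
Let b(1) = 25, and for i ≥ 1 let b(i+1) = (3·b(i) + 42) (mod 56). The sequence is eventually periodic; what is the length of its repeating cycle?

6

Computing terms: b(1) = 25, b(2) = 5, b(3) = 1, b(4) = 45, b(5) = 9, b(6) = 13, b(7) = 25.
The sequence repeats with period 6.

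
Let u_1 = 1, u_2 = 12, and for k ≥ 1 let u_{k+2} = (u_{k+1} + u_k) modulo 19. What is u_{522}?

11

We have u_1 = 1, u_2 = 12, u_3 = 13, u_4 = 6, u_5 = 0, u_6 = 6, u_7 = 6, u_8 = 12, u_9 = 18, u_{10} = 11, u_{11} = 10, u_{12} = 2, u_{13} = 12, u_{14} = 14, u_{15} = 7, u_{16} = 2, u_{17} = 9, u_{18} = 11, u_{19} = 1, u_{20} = 12.
The sequence repeats with period 18.
(522 - 1) mod 18 = 17, so u_{522} = u_{18} = 11.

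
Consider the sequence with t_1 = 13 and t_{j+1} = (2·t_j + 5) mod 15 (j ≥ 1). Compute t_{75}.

7

t_1 = 13,  t_2 = 1,  t_3 = 7,  t_4 = 4,  t_5 = 13.
The sequence repeats with period 4.
So t_{75} = t_{1 + ((75-1) mod 4)} = t_3 = 7.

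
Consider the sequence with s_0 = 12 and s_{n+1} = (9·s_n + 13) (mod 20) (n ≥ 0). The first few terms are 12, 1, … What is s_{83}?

Computing terms: s_0 = 12; s_1 = 1; s_2 = 2; s_3 = 11; s_4 = 12.
The sequence repeats with period 4.
So s_{83} = s_{0 + ((83-0) mod 4)} = s_3 = 11.

11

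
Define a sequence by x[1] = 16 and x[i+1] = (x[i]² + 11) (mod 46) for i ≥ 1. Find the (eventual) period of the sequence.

We have x[1] = 16,  x[2] = 37,  x[3] = 0,  x[4] = 11,  x[5] = 40,  x[6] = 1,  x[7] = 12,  x[8] = 17,  x[9] = 24,  x[10] = 35,  x[11] = 40.
Since x[11] = x[5] = 40, the sequence is eventually periodic: after a pre-period of length 4 it cycles with period 6.

6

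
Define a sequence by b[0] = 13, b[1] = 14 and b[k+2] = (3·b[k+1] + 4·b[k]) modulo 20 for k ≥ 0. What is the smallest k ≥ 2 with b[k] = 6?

Listing terms: b[0] = 13,  b[1] = 14,  b[2] = 14,  b[3] = 18,  b[4] = 10,  b[5] = 2,  b[6] = 6,  b[7] = 6,  b[8] = 2,  b[9] = 10,  b[10] = 18,  b[11] = 14,  b[12] = 14.
Since (b[11], b[12]) = (b[1], b[2]) = (14, 14) (two consecutive terms determine the rest), the sequence is eventually periodic: after a pre-period of length 1 it cycles with period 10.
The value 6 first appears (with k ≥ 2) at b[6].

6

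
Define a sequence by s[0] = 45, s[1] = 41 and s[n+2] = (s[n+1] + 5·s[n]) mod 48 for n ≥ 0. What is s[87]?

15

Computing terms: s[0] = 45,  s[1] = 41,  s[2] = 26,  s[3] = 39,  s[4] = 25,  s[5] = 28,  s[6] = 9,  s[7] = 5,  s[8] = 2,  s[9] = 27,  s[10] = 37,  s[11] = 28,  s[12] = 21,  s[13] = 17,  s[14] = 26,  s[15] = 15,  s[16] = 1,  s[17] = 28,  s[18] = 33,  s[19] = 29,  s[20] = 2,  s[21] = 3,  s[22] = 13,  s[23] = 28,  s[24] = 45,  s[25] = 41.
The sequence repeats with period 24.
So s[87] = s[0 + ((87-0) mod 24)] = s[15] = 15.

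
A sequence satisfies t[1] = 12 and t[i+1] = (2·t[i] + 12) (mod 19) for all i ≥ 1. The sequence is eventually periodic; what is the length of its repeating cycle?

18

Listing terms: t[1] = 12, t[2] = 17, t[3] = 8, t[4] = 9, t[5] = 11, t[6] = 15, t[7] = 4, t[8] = 1, t[9] = 14, t[10] = 2, t[11] = 16, t[12] = 6, t[13] = 5, t[14] = 3, t[15] = 18, t[16] = 10, t[17] = 13, t[18] = 0, t[19] = 12.
The sequence repeats with period 18.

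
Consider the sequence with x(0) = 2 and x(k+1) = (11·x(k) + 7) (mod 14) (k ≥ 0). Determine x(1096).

8

We have x(0) = 2; x(1) = 1; x(2) = 4; x(3) = 9; x(4) = 8; x(5) = 11; x(6) = 2.
The sequence repeats with period 6.
So x(1096) = x(0 + ((1096-0) mod 6)) = x(4) = 8.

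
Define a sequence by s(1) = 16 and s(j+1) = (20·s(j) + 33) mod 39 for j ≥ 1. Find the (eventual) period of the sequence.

s(1) = 16, s(2) = 2, s(3) = 34, s(4) = 11, s(5) = 19, s(6) = 23, s(7) = 25, s(8) = 26, s(9) = 7, s(10) = 17, s(11) = 22, s(12) = 5, s(13) = 16.
The sequence repeats with period 12.

12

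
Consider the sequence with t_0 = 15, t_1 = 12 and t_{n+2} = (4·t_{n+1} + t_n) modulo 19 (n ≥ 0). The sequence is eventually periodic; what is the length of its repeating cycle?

Computing terms: t_0 = 15; t_1 = 12; t_2 = 6; t_3 = 17; t_4 = 17; t_5 = 9; t_6 = 15; t_7 = 12.
Since (t_6, t_7) = (t_0, t_1) = (15, 12) (two consecutive terms determine the rest), the sequence is periodic with period 6.

6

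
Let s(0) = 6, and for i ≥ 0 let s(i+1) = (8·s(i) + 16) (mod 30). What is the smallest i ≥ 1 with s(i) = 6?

4

We have s(0) = 6,  s(1) = 4,  s(2) = 18,  s(3) = 10,  s(4) = 6.
Since s(4) = s(0) = 6, the sequence is periodic with period 4.
The value 6 next appears (with i ≥ 1) at s(4).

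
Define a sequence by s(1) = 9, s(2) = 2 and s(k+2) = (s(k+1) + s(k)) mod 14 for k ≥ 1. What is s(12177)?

9

Listing terms: s(1) = 9,  s(2) = 2,  s(3) = 11,  s(4) = 13,  s(5) = 10,  s(6) = 9,  s(7) = 5,  s(8) = 0,  s(9) = 5,  s(10) = 5,  s(11) = 10,  s(12) = 1,  s(13) = 11,  s(14) = 12,  s(15) = 9,  s(16) = 7,  s(17) = 2,  s(18) = 9,  s(19) = 11,  s(20) = 6,  s(21) = 3,  s(22) = 9,  s(23) = 12,  s(24) = 7,  s(25) = 5,  s(26) = 12,  s(27) = 3,  s(28) = 1,  s(29) = 4,  s(30) = 5,  s(31) = 9,  s(32) = 0,  s(33) = 9,  s(34) = 9,  s(35) = 4,  s(36) = 13,  s(37) = 3,  s(38) = 2,  s(39) = 5,  s(40) = 7,  s(41) = 12,  s(42) = 5,  s(43) = 3,  s(44) = 8,  s(45) = 11,  s(46) = 5,  s(47) = 2,  s(48) = 7,  s(49) = 9,  s(50) = 2.
Since (s(49), s(50)) = (s(1), s(2)) = (9, 2) (two consecutive terms determine the rest), the sequence is periodic with period 48.
So s(12177) = s(1 + ((12177-1) mod 48)) = s(33) = 9.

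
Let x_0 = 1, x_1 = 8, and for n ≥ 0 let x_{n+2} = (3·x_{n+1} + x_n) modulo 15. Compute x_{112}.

4

We have x_0 = 1, x_1 = 8, x_2 = 10, x_3 = 8, x_4 = 4, x_5 = 5, x_6 = 4, x_7 = 2, x_8 = 10, x_9 = 2, x_{10} = 1, x_{11} = 5, x_{12} = 1, x_{13} = 8.
Since (x_{12}, x_{13}) = (x_0, x_1) = (1, 8) (two consecutive terms determine the rest), the sequence is periodic with period 12.
So x_{112} = x_{0 + ((112-0) mod 12)} = x_4 = 4.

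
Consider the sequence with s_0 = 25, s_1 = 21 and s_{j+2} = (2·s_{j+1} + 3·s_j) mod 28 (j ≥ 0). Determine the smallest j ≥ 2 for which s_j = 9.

s_0 = 25, s_1 = 21, s_2 = 5, s_3 = 17, s_4 = 21, s_5 = 9, s_6 = 25, s_7 = 21.
The sequence repeats with period 6.
The value 9 first appears (with j ≥ 2) at s_5.

5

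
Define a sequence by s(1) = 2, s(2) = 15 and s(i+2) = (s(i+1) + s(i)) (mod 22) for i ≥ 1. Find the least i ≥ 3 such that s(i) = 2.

Computing terms: s(1) = 2,  s(2) = 15,  s(3) = 17,  s(4) = 10,  s(5) = 5,  s(6) = 15,  s(7) = 20,  s(8) = 13,  s(9) = 11,  s(10) = 2,  s(11) = 13,  s(12) = 15,  s(13) = 6,  s(14) = 21,  s(15) = 5,  s(16) = 4,  s(17) = 9,  s(18) = 13,  s(19) = 0,  s(20) = 13,  s(21) = 13,  s(22) = 4,  s(23) = 17,  s(24) = 21,  s(25) = 16,  s(26) = 15,  s(27) = 9,  s(28) = 2,  s(29) = 11,  s(30) = 13,  s(31) = 2,  s(32) = 15.
The sequence repeats with period 30.
The value 2 first appears (with i ≥ 3) at s(10).

10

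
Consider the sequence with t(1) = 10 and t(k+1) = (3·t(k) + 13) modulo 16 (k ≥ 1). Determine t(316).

We have t(1) = 10; t(2) = 11; t(3) = 14; t(4) = 7; t(5) = 2; t(6) = 3; t(7) = 6; t(8) = 15; t(9) = 10.
The sequence repeats with period 8.
(316 - 1) mod 8 = 3, so t(316) = t(4) = 7.

7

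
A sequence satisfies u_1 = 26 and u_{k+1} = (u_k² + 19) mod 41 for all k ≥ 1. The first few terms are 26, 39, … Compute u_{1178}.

u_1 = 26,  u_2 = 39,  u_3 = 23,  u_4 = 15,  u_5 = 39.
Since u_5 = u_2 = 39, the sequence is eventually periodic: after a pre-period of length 1 it cycles with period 3.
For k ≥ 2, u_k depends only on (k - 2) mod 3. (1178 - 2) mod 3 = 0, so u_{1178} = u_2 = 39.

39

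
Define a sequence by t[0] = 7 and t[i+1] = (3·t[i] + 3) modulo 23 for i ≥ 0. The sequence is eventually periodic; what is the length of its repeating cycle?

11

We have t[0] = 7, t[1] = 1, t[2] = 6, t[3] = 21, t[4] = 20, t[5] = 17, t[6] = 8, t[7] = 4, t[8] = 15, t[9] = 2, t[10] = 9, t[11] = 7.
The sequence repeats with period 11.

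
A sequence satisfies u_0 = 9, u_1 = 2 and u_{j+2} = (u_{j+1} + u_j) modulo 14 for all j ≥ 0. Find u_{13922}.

11

We have u_0 = 9, u_1 = 2, u_2 = 11, u_3 = 13, u_4 = 10, u_5 = 9, u_6 = 5, u_7 = 0, u_8 = 5, u_9 = 5, u_{10} = 10, u_{11} = 1, u_{12} = 11, u_{13} = 12, u_{14} = 9, u_{15} = 7, u_{16} = 2, u_{17} = 9, u_{18} = 11, u_{19} = 6, u_{20} = 3, u_{21} = 9, u_{22} = 12, u_{23} = 7, u_{24} = 5, u_{25} = 12, u_{26} = 3, u_{27} = 1, u_{28} = 4, u_{29} = 5, u_{30} = 9, u_{31} = 0, u_{32} = 9, u_{33} = 9, u_{34} = 4, u_{35} = 13, u_{36} = 3, u_{37} = 2, u_{38} = 5, u_{39} = 7, u_{40} = 12, u_{41} = 5, u_{42} = 3, u_{43} = 8, u_{44} = 11, u_{45} = 5, u_{46} = 2, u_{47} = 7, u_{48} = 9, u_{49} = 2.
Since (u_{48}, u_{49}) = (u_0, u_1) = (9, 2) (two consecutive terms determine the rest), the sequence is periodic with period 48.
(13922 - 0) mod 48 = 2, so u_{13922} = u_2 = 11.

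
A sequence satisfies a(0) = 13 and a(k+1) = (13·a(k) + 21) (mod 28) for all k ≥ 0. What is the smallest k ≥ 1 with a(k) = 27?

2

We have a(0) = 13,  a(1) = 22,  a(2) = 27,  a(3) = 8,  a(4) = 13.
Since a(4) = a(0) = 13, the sequence is periodic with period 4.
The value 27 first appears (with k ≥ 1) at a(2).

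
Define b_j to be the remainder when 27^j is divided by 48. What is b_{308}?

33

Computing terms: b_0 = 1; b_1 = 27; b_2 = 9; b_3 = 3; b_4 = 33; b_5 = 27.
Since b_5 = b_1 = 27, the sequence is eventually periodic: after a pre-period of length 1 it cycles with period 4.
For j ≥ 1, b_j depends only on (j - 1) mod 4. (308 - 1) mod 4 = 3, so b_{308} = b_4 = 33.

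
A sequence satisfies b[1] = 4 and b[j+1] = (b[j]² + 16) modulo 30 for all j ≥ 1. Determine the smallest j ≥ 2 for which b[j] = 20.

Listing terms: b[1] = 4; b[2] = 2; b[3] = 20; b[4] = 26; b[5] = 2.
Since b[5] = b[2] = 2, the sequence is eventually periodic: after a pre-period of length 1 it cycles with period 3.
The value 20 first appears (with j ≥ 2) at b[3].

3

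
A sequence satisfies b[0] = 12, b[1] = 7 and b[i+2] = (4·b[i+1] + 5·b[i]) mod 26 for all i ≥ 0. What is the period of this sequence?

We have b[0] = 12,  b[1] = 7,  b[2] = 10,  b[3] = 23,  b[4] = 12,  b[5] = 7.
The sequence repeats with period 4.

4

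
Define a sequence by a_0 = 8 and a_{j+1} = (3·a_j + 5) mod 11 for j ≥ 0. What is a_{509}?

Computing terms: a_0 = 8,  a_1 = 7,  a_2 = 4,  a_3 = 6,  a_4 = 1,  a_5 = 8.
Since a_5 = a_0 = 8, the sequence is periodic with period 5.
So a_{509} = a_{0 + ((509-0) mod 5)} = a_4 = 1.

1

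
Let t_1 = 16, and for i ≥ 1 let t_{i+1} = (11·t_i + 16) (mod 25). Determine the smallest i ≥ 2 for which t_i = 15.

We have t_1 = 16, t_2 = 17, t_3 = 3, t_4 = 24, t_5 = 5, t_6 = 21, t_7 = 22, t_8 = 8, t_9 = 4, t_{10} = 10, t_{11} = 1, t_{12} = 2, t_{13} = 13, t_{14} = 9, t_{15} = 15, t_{16} = 6, t_{17} = 7, t_{18} = 18, t_{19} = 14, t_{20} = 20, t_{21} = 11, t_{22} = 12, t_{23} = 23, t_{24} = 19, t_{25} = 0, t_{26} = 16.
Since t_{26} = t_1 = 16, the sequence is periodic with period 25.
The value 15 first appears (with i ≥ 2) at t_{15}.

15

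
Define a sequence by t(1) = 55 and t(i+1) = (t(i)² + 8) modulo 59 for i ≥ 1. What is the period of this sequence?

3

Computing terms: t(1) = 55; t(2) = 24; t(3) = 53; t(4) = 44; t(5) = 56; t(6) = 17; t(7) = 2; t(8) = 12; t(9) = 34; t(10) = 43; t(11) = 28; t(12) = 25; t(13) = 43.
Since t(13) = t(10) = 43, the sequence is eventually periodic: after a pre-period of length 9 it cycles with period 3.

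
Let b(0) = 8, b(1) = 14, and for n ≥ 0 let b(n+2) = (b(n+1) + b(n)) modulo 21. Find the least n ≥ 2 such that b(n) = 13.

10

Listing terms: b(0) = 8; b(1) = 14; b(2) = 1; b(3) = 15; b(4) = 16; b(5) = 10; b(6) = 5; b(7) = 15; b(8) = 20; b(9) = 14; b(10) = 13; b(11) = 6; b(12) = 19; b(13) = 4; b(14) = 2; b(15) = 6; b(16) = 8; b(17) = 14.
Since (b(16), b(17)) = (b(0), b(1)) = (8, 14) (two consecutive terms determine the rest), the sequence is periodic with period 16.
The value 13 first appears (with n ≥ 2) at b(10).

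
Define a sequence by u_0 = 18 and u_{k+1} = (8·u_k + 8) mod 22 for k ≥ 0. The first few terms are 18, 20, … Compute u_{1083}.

We have u_0 = 18,  u_1 = 20,  u_2 = 14,  u_3 = 10,  u_4 = 0,  u_5 = 8,  u_6 = 6,  u_7 = 12,  u_8 = 16,  u_9 = 4,  u_{10} = 18.
The sequence repeats with period 10.
(1083 - 0) mod 10 = 3, so u_{1083} = u_3 = 10.

10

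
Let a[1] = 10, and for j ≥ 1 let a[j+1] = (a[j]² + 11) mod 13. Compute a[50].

Listing terms: a[1] = 10; a[2] = 7; a[3] = 8; a[4] = 10.
The sequence repeats with period 3.
(50 - 1) mod 3 = 1, so a[50] = a[2] = 7.

7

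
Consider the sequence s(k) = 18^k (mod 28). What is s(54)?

Computing terms: s(0) = 1, s(1) = 18, s(2) = 16, s(3) = 8, s(4) = 4, s(5) = 16.
Since s(5) = s(2) = 16, the sequence is eventually periodic: after a pre-period of length 2 it cycles with period 3.
For k ≥ 2, s(k) depends only on (k - 2) mod 3. (54 - 2) mod 3 = 1, so s(54) = s(3) = 8.

8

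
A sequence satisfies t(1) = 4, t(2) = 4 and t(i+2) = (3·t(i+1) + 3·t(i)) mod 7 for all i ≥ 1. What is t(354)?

0

We have t(1) = 4,  t(2) = 4,  t(3) = 3,  t(4) = 0,  t(5) = 2,  t(6) = 6,  t(7) = 3,  t(8) = 6,  t(9) = 6,  t(10) = 1,  t(11) = 0,  t(12) = 3,  t(13) = 2,  t(14) = 1,  t(15) = 2,  t(16) = 2,  t(17) = 5,  t(18) = 0,  t(19) = 1,  t(20) = 3,  t(21) = 5,  t(22) = 3,  t(23) = 3,  t(24) = 4,  t(25) = 0,  t(26) = 5,  t(27) = 1,  t(28) = 4,  t(29) = 1,  t(30) = 1,  t(31) = 6,  t(32) = 0,  t(33) = 4,  t(34) = 5,  t(35) = 6,  t(36) = 5,  t(37) = 5,  t(38) = 2,  t(39) = 0,  t(40) = 6,  t(41) = 4,  t(42) = 2,  t(43) = 4,  t(44) = 4.
The sequence repeats with period 42.
So t(354) = t(1 + ((354-1) mod 42)) = t(18) = 0.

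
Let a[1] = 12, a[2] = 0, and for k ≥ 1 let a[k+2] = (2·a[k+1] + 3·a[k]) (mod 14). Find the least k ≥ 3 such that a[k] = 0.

5

Computing terms: a[1] = 12; a[2] = 0; a[3] = 8; a[4] = 2; a[5] = 0; a[6] = 6; a[7] = 12; a[8] = 0.
Since (a[7], a[8]) = (a[1], a[2]) = (12, 0) (two consecutive terms determine the rest), the sequence is periodic with period 6.
The value 0 first appears (with k ≥ 3) at a[5].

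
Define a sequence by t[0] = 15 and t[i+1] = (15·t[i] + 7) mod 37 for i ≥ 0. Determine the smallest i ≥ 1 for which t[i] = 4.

t[0] = 15; t[1] = 10; t[2] = 9; t[3] = 31; t[4] = 28; t[5] = 20; t[6] = 11; t[7] = 24; t[8] = 34; t[9] = 36; t[10] = 29; t[11] = 35; t[12] = 14; t[13] = 32; t[14] = 6; t[15] = 23; t[16] = 19; t[17] = 33; t[18] = 21; t[19] = 26; t[20] = 27; t[21] = 5; t[22] = 8; t[23] = 16; t[24] = 25; t[25] = 12; t[26] = 2; t[27] = 0; t[28] = 7; t[29] = 1; t[30] = 22; t[31] = 4; t[32] = 30; t[33] = 13; t[34] = 17; t[35] = 3; t[36] = 15.
The sequence repeats with period 36.
The value 4 first appears (with i ≥ 1) at t[31].

31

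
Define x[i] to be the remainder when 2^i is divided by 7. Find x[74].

We have x[0] = 1; x[1] = 2; x[2] = 4; x[3] = 1.
Since x[3] = x[0] = 1, the sequence is periodic with period 3.
So x[74] = x[0 + ((74-0) mod 3)] = x[2] = 4.

4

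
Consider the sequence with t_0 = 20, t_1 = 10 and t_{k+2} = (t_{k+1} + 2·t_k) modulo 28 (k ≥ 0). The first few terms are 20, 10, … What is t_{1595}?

We have t_0 = 20,  t_1 = 10,  t_2 = 22,  t_3 = 14,  t_4 = 2,  t_5 = 2,  t_6 = 6,  t_7 = 10,  t_8 = 22.
Since (t_7, t_8) = (t_1, t_2) = (10, 22) (two consecutive terms determine the rest), the sequence is eventually periodic: after a pre-period of length 1 it cycles with period 6.
For k ≥ 1, t_k depends only on (k - 1) mod 6. (1595 - 1) mod 6 = 4, so t_{1595} = t_5 = 2.

2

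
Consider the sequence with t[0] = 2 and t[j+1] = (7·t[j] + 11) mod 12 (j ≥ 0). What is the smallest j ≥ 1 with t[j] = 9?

5

We have t[0] = 2; t[1] = 1; t[2] = 6; t[3] = 5; t[4] = 10; t[5] = 9; t[6] = 2.
Since t[6] = t[0] = 2, the sequence is periodic with period 6.
The value 9 first appears (with j ≥ 1) at t[5].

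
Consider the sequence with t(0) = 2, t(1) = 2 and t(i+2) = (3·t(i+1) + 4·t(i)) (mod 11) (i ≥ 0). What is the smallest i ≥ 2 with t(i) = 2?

10

Listing terms: t(0) = 2,  t(1) = 2,  t(2) = 3,  t(3) = 6,  t(4) = 8,  t(5) = 4,  t(6) = 0,  t(7) = 5,  t(8) = 4,  t(9) = 10,  t(10) = 2,  t(11) = 2.
The sequence repeats with period 10.
The value 2 next appears (with i ≥ 2) at t(10).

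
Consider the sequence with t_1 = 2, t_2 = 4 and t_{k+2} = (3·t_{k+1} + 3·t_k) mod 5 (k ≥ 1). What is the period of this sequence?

4

Listing terms: t_1 = 2; t_2 = 4; t_3 = 3; t_4 = 1; t_5 = 2; t_6 = 4.
The sequence repeats with period 4.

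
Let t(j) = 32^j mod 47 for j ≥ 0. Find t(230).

Listing terms: t(0) = 1, t(1) = 32, t(2) = 37, t(3) = 9, t(4) = 6, t(5) = 4, t(6) = 34, t(7) = 7, t(8) = 36, t(9) = 24, t(10) = 16, t(11) = 42, t(12) = 28, t(13) = 3, t(14) = 2, t(15) = 17, t(16) = 27, t(17) = 18, t(18) = 12, t(19) = 8, t(20) = 21, t(21) = 14, t(22) = 25, t(23) = 1.
Since t(23) = t(0) = 1, the sequence is periodic with period 23.
(230 - 0) mod 23 = 0, so t(230) = t(0) = 1.

1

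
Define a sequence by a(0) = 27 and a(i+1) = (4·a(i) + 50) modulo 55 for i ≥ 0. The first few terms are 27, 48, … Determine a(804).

52

Listing terms: a(0) = 27,  a(1) = 48,  a(2) = 22,  a(3) = 28,  a(4) = 52,  a(5) = 38,  a(6) = 37,  a(7) = 33,  a(8) = 17,  a(9) = 8,  a(10) = 27.
Since a(10) = a(0) = 27, the sequence is periodic with period 10.
(804 - 0) mod 10 = 4, so a(804) = a(4) = 52.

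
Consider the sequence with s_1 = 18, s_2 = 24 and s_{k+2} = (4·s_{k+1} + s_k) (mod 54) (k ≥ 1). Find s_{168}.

6

Listing terms: s_1 = 18; s_2 = 24; s_3 = 6; s_4 = 48; s_5 = 36; s_6 = 30; s_7 = 48; s_8 = 6; s_9 = 18; s_{10} = 24.
The sequence repeats with period 8.
So s_{168} = s_{1 + ((168-1) mod 8)} = s_8 = 6.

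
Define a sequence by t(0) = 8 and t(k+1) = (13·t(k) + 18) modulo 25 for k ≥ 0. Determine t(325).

7

Listing terms: t(0) = 8,  t(1) = 22,  t(2) = 4,  t(3) = 20,  t(4) = 3,  t(5) = 7,  t(6) = 9,  t(7) = 10,  t(8) = 23,  t(9) = 17,  t(10) = 14,  t(11) = 0,  t(12) = 18,  t(13) = 2,  t(14) = 19,  t(15) = 15,  t(16) = 13,  t(17) = 12,  t(18) = 24,  t(19) = 5,  t(20) = 8.
Since t(20) = t(0) = 8, the sequence is periodic with period 20.
(325 - 0) mod 20 = 5, so t(325) = t(5) = 7.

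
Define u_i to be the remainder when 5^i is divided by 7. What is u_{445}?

5

u_0 = 1, u_1 = 5, u_2 = 4, u_3 = 6, u_4 = 2, u_5 = 3, u_6 = 1.
The sequence repeats with period 6.
(445 - 0) mod 6 = 1, so u_{445} = u_1 = 5.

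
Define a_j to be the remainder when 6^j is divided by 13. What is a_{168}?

We have a_1 = 6; a_2 = 10; a_3 = 8; a_4 = 9; a_5 = 2; a_6 = 12; a_7 = 7; a_8 = 3; a_9 = 5; a_{10} = 4; a_{11} = 11; a_{12} = 1; a_{13} = 6.
The sequence repeats with period 12.
So a_{168} = a_{1 + ((168-1) mod 12)} = a_{12} = 1.

1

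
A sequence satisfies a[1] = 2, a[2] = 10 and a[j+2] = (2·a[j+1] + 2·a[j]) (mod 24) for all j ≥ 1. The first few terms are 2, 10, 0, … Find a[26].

16

We have a[1] = 2; a[2] = 10; a[3] = 0; a[4] = 20; a[5] = 16; a[6] = 0; a[7] = 8; a[8] = 16; a[9] = 0.
Since (a[8], a[9]) = (a[5], a[6]) = (16, 0) (two consecutive terms determine the rest), the sequence is eventually periodic: after a pre-period of length 4 it cycles with period 3.
For j ≥ 5, a[j] depends only on (j - 5) mod 3. (26 - 5) mod 3 = 0, so a[26] = a[5] = 16.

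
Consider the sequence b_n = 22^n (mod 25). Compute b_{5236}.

Listing terms: b_1 = 22,  b_2 = 9,  b_3 = 23,  b_4 = 6,  b_5 = 7,  b_6 = 4,  b_7 = 13,  b_8 = 11,  b_9 = 17,  b_{10} = 24,  b_{11} = 3,  b_{12} = 16,  b_{13} = 2,  b_{14} = 19,  b_{15} = 18,  b_{16} = 21,  b_{17} = 12,  b_{18} = 14,  b_{19} = 8,  b_{20} = 1,  b_{21} = 22.
Since b_{21} = b_1 = 22, the sequence is periodic with period 20.
(5236 - 1) mod 20 = 15, so b_{5236} = b_{16} = 21.

21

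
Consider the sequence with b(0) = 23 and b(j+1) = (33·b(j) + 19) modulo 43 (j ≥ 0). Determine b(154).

b(0) = 23,  b(1) = 4,  b(2) = 22,  b(3) = 14,  b(4) = 8,  b(5) = 25,  b(6) = 27,  b(7) = 7,  b(8) = 35,  b(9) = 13,  b(10) = 18,  b(11) = 11,  b(12) = 38,  b(13) = 26,  b(14) = 17,  b(15) = 21,  b(16) = 24,  b(17) = 37,  b(18) = 36,  b(19) = 3,  b(20) = 32,  b(21) = 0,  b(22) = 19,  b(23) = 1,  b(24) = 9,  b(25) = 15,  b(26) = 41,  b(27) = 39,  b(28) = 16,  b(29) = 31,  b(30) = 10,  b(31) = 5,  b(32) = 12,  b(33) = 28,  b(34) = 40,  b(35) = 6,  b(36) = 2,  b(37) = 42,  b(38) = 29,  b(39) = 30,  b(40) = 20,  b(41) = 34,  b(42) = 23.
Since b(42) = b(0) = 23, the sequence is periodic with period 42.
So b(154) = b(0 + ((154-0) mod 42)) = b(28) = 16.

16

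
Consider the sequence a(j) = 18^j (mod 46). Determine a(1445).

4

a(0) = 1,  a(1) = 18,  a(2) = 2,  a(3) = 36,  a(4) = 4,  a(5) = 26,  a(6) = 8,  a(7) = 6,  a(8) = 16,  a(9) = 12,  a(10) = 32,  a(11) = 24,  a(12) = 18.
Since a(12) = a(1) = 18, the sequence is eventually periodic: after a pre-period of length 1 it cycles with period 11.
For j ≥ 1, a(j) depends only on (j - 1) mod 11. (1445 - 1) mod 11 = 3, so a(1445) = a(4) = 4.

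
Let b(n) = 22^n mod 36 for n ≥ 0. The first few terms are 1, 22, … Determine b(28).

4

We have b(0) = 1; b(1) = 22; b(2) = 16; b(3) = 28; b(4) = 4; b(5) = 16.
Since b(5) = b(2) = 16, the sequence is eventually periodic: after a pre-period of length 2 it cycles with period 3.
For n ≥ 2, b(n) depends only on (n - 2) mod 3. (28 - 2) mod 3 = 2, so b(28) = b(4) = 4.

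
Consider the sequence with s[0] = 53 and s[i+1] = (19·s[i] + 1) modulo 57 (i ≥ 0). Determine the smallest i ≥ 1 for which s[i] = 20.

3

We have s[0] = 53; s[1] = 39; s[2] = 1; s[3] = 20; s[4] = 39.
Since s[4] = s[1] = 39, the sequence is eventually periodic: after a pre-period of length 1 it cycles with period 3.
The value 20 first appears (with i ≥ 1) at s[3].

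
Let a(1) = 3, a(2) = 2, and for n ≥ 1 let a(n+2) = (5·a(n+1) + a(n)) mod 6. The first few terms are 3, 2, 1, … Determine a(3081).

3

Listing terms: a(1) = 3, a(2) = 2, a(3) = 1, a(4) = 1, a(5) = 0, a(6) = 1, a(7) = 5, a(8) = 2, a(9) = 3, a(10) = 5, a(11) = 4, a(12) = 1, a(13) = 3, a(14) = 4, a(15) = 5, a(16) = 5, a(17) = 0, a(18) = 5, a(19) = 1, a(20) = 4, a(21) = 3, a(22) = 1, a(23) = 2, a(24) = 5, a(25) = 3, a(26) = 2.
The sequence repeats with period 24.
So a(3081) = a(1 + ((3081-1) mod 24)) = a(9) = 3.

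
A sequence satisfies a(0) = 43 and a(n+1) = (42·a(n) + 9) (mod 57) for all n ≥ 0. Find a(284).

0

Computing terms: a(0) = 43, a(1) = 48, a(2) = 30, a(3) = 15, a(4) = 12, a(5) = 0, a(6) = 9, a(7) = 45, a(8) = 18, a(9) = 24, a(10) = 48.
Since a(10) = a(1) = 48, the sequence is eventually periodic: after a pre-period of length 1 it cycles with period 9.
For n ≥ 1, a(n) depends only on (n - 1) mod 9. (284 - 1) mod 9 = 4, so a(284) = a(5) = 0.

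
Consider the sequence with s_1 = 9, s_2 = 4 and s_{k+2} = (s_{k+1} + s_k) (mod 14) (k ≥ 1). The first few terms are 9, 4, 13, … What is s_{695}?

We have s_1 = 9,  s_2 = 4,  s_3 = 13,  s_4 = 3,  s_5 = 2,  s_6 = 5,  s_7 = 7,  s_8 = 12,  s_9 = 5,  s_{10} = 3,  s_{11} = 8,  s_{12} = 11,  s_{13} = 5,  s_{14} = 2,  s_{15} = 7,  s_{16} = 9,  s_{17} = 2,  s_{18} = 11,  s_{19} = 13,  s_{20} = 10,  s_{21} = 9,  s_{22} = 5,  s_{23} = 0,  s_{24} = 5,  s_{25} = 5,  s_{26} = 10,  s_{27} = 1,  s_{28} = 11,  s_{29} = 12,  s_{30} = 9,  s_{31} = 7,  s_{32} = 2,  s_{33} = 9,  s_{34} = 11,  s_{35} = 6,  s_{36} = 3,  s_{37} = 9,  s_{38} = 12,  s_{39} = 7,  s_{40} = 5,  s_{41} = 12,  s_{42} = 3,  s_{43} = 1,  s_{44} = 4,  s_{45} = 5,  s_{46} = 9,  s_{47} = 0,  s_{48} = 9,  s_{49} = 9,  s_{50} = 4.
The sequence repeats with period 48.
So s_{695} = s_{1 + ((695-1) mod 48)} = s_{23} = 0.

0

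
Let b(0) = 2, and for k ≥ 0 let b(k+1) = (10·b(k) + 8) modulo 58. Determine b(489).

Computing terms: b(0) = 2,  b(1) = 28,  b(2) = 56,  b(3) = 46,  b(4) = 4,  b(5) = 48,  b(6) = 24,  b(7) = 16,  b(8) = 52,  b(9) = 6,  b(10) = 10,  b(11) = 50,  b(12) = 44,  b(13) = 42,  b(14) = 22,  b(15) = 54,  b(16) = 26,  b(17) = 36,  b(18) = 20,  b(19) = 34,  b(20) = 0,  b(21) = 8,  b(22) = 30,  b(23) = 18,  b(24) = 14,  b(25) = 32,  b(26) = 38,  b(27) = 40,  b(28) = 2.
The sequence repeats with period 28.
(489 - 0) mod 28 = 13, so b(489) = b(13) = 42.

42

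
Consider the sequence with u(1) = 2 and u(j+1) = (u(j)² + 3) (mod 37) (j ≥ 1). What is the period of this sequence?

We have u(1) = 2,  u(2) = 7,  u(3) = 15,  u(4) = 6,  u(5) = 2.
Since u(5) = u(1) = 2, the sequence is periodic with period 4.

4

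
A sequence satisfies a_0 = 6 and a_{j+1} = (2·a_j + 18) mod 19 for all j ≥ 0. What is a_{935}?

a_0 = 6, a_1 = 11, a_2 = 2, a_3 = 3, a_4 = 5, a_5 = 9, a_6 = 17, a_7 = 14, a_8 = 8, a_9 = 15, a_{10} = 10, a_{11} = 0, a_{12} = 18, a_{13} = 16, a_{14} = 12, a_{15} = 4, a_{16} = 7, a_{17} = 13, a_{18} = 6.
The sequence repeats with period 18.
(935 - 0) mod 18 = 17, so a_{935} = a_{17} = 13.

13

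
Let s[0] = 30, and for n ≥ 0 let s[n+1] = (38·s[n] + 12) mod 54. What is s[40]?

We have s[0] = 30; s[1] = 18; s[2] = 48; s[3] = 0; s[4] = 12; s[5] = 36; s[6] = 30.
The sequence repeats with period 6.
So s[40] = s[0 + ((40-0) mod 6)] = s[4] = 12.

12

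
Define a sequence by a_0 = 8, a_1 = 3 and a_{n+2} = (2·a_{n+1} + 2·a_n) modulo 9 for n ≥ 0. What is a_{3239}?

7

a_0 = 8, a_1 = 3, a_2 = 4, a_3 = 5, a_4 = 0, a_5 = 1, a_6 = 2, a_7 = 6, a_8 = 7, a_9 = 8, a_{10} = 3.
The sequence repeats with period 9.
(3239 - 0) mod 9 = 8, so a_{3239} = a_8 = 7.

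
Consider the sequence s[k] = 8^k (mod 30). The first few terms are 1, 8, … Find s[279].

2

Computing terms: s[0] = 1,  s[1] = 8,  s[2] = 4,  s[3] = 2,  s[4] = 16,  s[5] = 8.
Since s[5] = s[1] = 8, the sequence is eventually periodic: after a pre-period of length 1 it cycles with period 4.
For k ≥ 1, s[k] depends only on (k - 1) mod 4. (279 - 1) mod 4 = 2, so s[279] = s[3] = 2.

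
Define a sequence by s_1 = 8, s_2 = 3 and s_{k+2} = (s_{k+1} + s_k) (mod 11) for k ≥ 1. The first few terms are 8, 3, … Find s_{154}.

Listing terms: s_1 = 8,  s_2 = 3,  s_3 = 0,  s_4 = 3,  s_5 = 3,  s_6 = 6,  s_7 = 9,  s_8 = 4,  s_9 = 2,  s_{10} = 6,  s_{11} = 8,  s_{12} = 3.
Since (s_{11}, s_{12}) = (s_1, s_2) = (8, 3) (two consecutive terms determine the rest), the sequence is periodic with period 10.
(154 - 1) mod 10 = 3, so s_{154} = s_4 = 3.

3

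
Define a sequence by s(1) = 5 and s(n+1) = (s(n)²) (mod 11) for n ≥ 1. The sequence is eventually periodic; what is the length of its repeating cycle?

4

We have s(1) = 5; s(2) = 3; s(3) = 9; s(4) = 4; s(5) = 5.
The sequence repeats with period 4.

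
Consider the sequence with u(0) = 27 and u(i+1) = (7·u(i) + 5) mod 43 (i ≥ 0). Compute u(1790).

Computing terms: u(0) = 27, u(1) = 22, u(2) = 30, u(3) = 0, u(4) = 5, u(5) = 40, u(6) = 27.
The sequence repeats with period 6.
So u(1790) = u(0 + ((1790-0) mod 6)) = u(2) = 30.

30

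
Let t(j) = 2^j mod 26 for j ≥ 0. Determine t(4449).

18

Computing terms: t(0) = 1, t(1) = 2, t(2) = 4, t(3) = 8, t(4) = 16, t(5) = 6, t(6) = 12, t(7) = 24, t(8) = 22, t(9) = 18, t(10) = 10, t(11) = 20, t(12) = 14, t(13) = 2.
Since t(13) = t(1) = 2, the sequence is eventually periodic: after a pre-period of length 1 it cycles with period 12.
For j ≥ 1, t(j) depends only on (j - 1) mod 12. (4449 - 1) mod 12 = 8, so t(4449) = t(9) = 18.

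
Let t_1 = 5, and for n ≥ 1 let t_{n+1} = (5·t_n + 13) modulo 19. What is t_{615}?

13

We have t_1 = 5,  t_2 = 0,  t_3 = 13,  t_4 = 2,  t_5 = 4,  t_6 = 14,  t_7 = 7,  t_8 = 10,  t_9 = 6,  t_{10} = 5.
Since t_{10} = t_1 = 5, the sequence is periodic with period 9.
So t_{615} = t_{1 + ((615-1) mod 9)} = t_3 = 13.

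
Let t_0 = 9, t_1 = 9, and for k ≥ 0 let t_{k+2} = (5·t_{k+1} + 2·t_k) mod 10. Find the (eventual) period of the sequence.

8

We have t_0 = 9, t_1 = 9, t_2 = 3, t_3 = 3, t_4 = 1, t_5 = 1, t_6 = 7, t_7 = 7, t_8 = 9, t_9 = 9.
Since (t_8, t_9) = (t_0, t_1) = (9, 9) (two consecutive terms determine the rest), the sequence is periodic with period 8.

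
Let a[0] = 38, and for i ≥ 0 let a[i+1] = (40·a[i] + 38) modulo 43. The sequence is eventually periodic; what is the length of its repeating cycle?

21

Listing terms: a[0] = 38,  a[1] = 10,  a[2] = 8,  a[3] = 14,  a[4] = 39,  a[5] = 7,  a[6] = 17,  a[7] = 30,  a[8] = 34,  a[9] = 22,  a[10] = 15,  a[11] = 36,  a[12] = 16,  a[13] = 33,  a[14] = 25,  a[15] = 6,  a[16] = 20,  a[17] = 21,  a[18] = 18,  a[19] = 27,  a[20] = 0,  a[21] = 38.
Since a[21] = a[0] = 38, the sequence is periodic with period 21.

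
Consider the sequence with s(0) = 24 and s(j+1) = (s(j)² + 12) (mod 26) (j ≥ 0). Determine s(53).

8

Computing terms: s(0) = 24; s(1) = 16; s(2) = 8; s(3) = 24.
Since s(3) = s(0) = 24, the sequence is periodic with period 3.
So s(53) = s(0 + ((53-0) mod 3)) = s(2) = 8.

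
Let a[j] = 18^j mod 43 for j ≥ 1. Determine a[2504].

Listing terms: a[1] = 18, a[2] = 23, a[3] = 27, a[4] = 13, a[5] = 19, a[6] = 41, a[7] = 7, a[8] = 40, a[9] = 32, a[10] = 17, a[11] = 5, a[12] = 4, a[13] = 29, a[14] = 6, a[15] = 22, a[16] = 9, a[17] = 33, a[18] = 35, a[19] = 28, a[20] = 31, a[21] = 42, a[22] = 25, a[23] = 20, a[24] = 16, a[25] = 30, a[26] = 24, a[27] = 2, a[28] = 36, a[29] = 3, a[30] = 11, a[31] = 26, a[32] = 38, a[33] = 39, a[34] = 14, a[35] = 37, a[36] = 21, a[37] = 34, a[38] = 10, a[39] = 8, a[40] = 15, a[41] = 12, a[42] = 1, a[43] = 18.
The sequence repeats with period 42.
(2504 - 1) mod 42 = 25, so a[2504] = a[26] = 24.

24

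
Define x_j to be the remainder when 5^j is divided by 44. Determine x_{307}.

x_1 = 5, x_2 = 25, x_3 = 37, x_4 = 9, x_5 = 1, x_6 = 5.
The sequence repeats with period 5.
So x_{307} = x_{1 + ((307-1) mod 5)} = x_2 = 25.

25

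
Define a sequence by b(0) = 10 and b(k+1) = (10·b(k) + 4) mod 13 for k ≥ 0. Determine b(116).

We have b(0) = 10, b(1) = 0, b(2) = 4, b(3) = 5, b(4) = 2, b(5) = 11, b(6) = 10.
The sequence repeats with period 6.
(116 - 0) mod 6 = 2, so b(116) = b(2) = 4.

4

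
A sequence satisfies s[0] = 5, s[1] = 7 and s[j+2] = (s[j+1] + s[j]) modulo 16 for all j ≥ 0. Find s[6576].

Listing terms: s[0] = 5; s[1] = 7; s[2] = 12; s[3] = 3; s[4] = 15; s[5] = 2; s[6] = 1; s[7] = 3; s[8] = 4; s[9] = 7; s[10] = 11; s[11] = 2; s[12] = 13; s[13] = 15; s[14] = 12; s[15] = 11; s[16] = 7; s[17] = 2; s[18] = 9; s[19] = 11; s[20] = 4; s[21] = 15; s[22] = 3; s[23] = 2; s[24] = 5; s[25] = 7.
Since (s[24], s[25]) = (s[0], s[1]) = (5, 7) (two consecutive terms determine the rest), the sequence is periodic with period 24.
So s[6576] = s[0 + ((6576-0) mod 24)] = s[0] = 5.

5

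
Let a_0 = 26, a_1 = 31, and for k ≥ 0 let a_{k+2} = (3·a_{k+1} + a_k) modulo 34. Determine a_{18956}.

Computing terms: a_0 = 26, a_1 = 31, a_2 = 17, a_3 = 14, a_4 = 25, a_5 = 21, a_6 = 20, a_7 = 13, a_8 = 25, a_9 = 20, a_{10} = 17, a_{11} = 3, a_{12} = 26, a_{13} = 13, a_{14} = 31, a_{15} = 4, a_{16} = 9, a_{17} = 31, a_{18} = 0, a_{19} = 31, a_{20} = 25, a_{21} = 4, a_{22} = 3, a_{23} = 13, a_{24} = 8, a_{25} = 3, a_{26} = 17, a_{27} = 20, a_{28} = 9, a_{29} = 13, a_{30} = 14, a_{31} = 21, a_{32} = 9, a_{33} = 14, a_{34} = 17, a_{35} = 31, a_{36} = 8, a_{37} = 21, a_{38} = 3, a_{39} = 30, a_{40} = 25, a_{41} = 3, a_{42} = 0, a_{43} = 3, a_{44} = 9, a_{45} = 30, a_{46} = 31, a_{47} = 21, a_{48} = 26, a_{49} = 31.
Since (a_{48}, a_{49}) = (a_0, a_1) = (26, 31) (two consecutive terms determine the rest), the sequence is periodic with period 48.
(18956 - 0) mod 48 = 44, so a_{18956} = a_{44} = 9.

9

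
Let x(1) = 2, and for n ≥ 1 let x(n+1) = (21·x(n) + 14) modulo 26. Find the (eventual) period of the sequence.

We have x(1) = 2; x(2) = 4; x(3) = 20; x(4) = 18; x(5) = 2.
The sequence repeats with period 4.

4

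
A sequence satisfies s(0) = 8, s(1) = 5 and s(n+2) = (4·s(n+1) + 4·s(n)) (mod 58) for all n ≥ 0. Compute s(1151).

38

We have s(0) = 8; s(1) = 5; s(2) = 52; s(3) = 54; s(4) = 18; s(5) = 56; s(6) = 6; s(7) = 16; s(8) = 30; s(9) = 10; s(10) = 44; s(11) = 42; s(12) = 54; s(13) = 36; s(14) = 12; s(15) = 18; s(16) = 4; s(17) = 30; s(18) = 20; s(19) = 26; s(20) = 10; s(21) = 28; s(22) = 36; s(23) = 24; s(24) = 8; s(25) = 12; s(26) = 22; s(27) = 20; s(28) = 52; s(29) = 56; s(30) = 26; s(31) = 38; s(32) = 24; s(33) = 16; s(34) = 44; s(35) = 8; s(36) = 34; s(37) = 52; s(38) = 54.
Since (s(37), s(38)) = (s(2), s(3)) = (52, 54) (two consecutive terms determine the rest), the sequence is eventually periodic: after a pre-period of length 2 it cycles with period 35.
For n ≥ 2, s(n) depends only on (n - 2) mod 35. (1151 - 2) mod 35 = 29, so s(1151) = s(31) = 38.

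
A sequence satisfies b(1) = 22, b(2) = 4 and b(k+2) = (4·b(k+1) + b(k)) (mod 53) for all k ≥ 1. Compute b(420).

b(1) = 22; b(2) = 4; b(3) = 38; b(4) = 50; b(5) = 26; b(6) = 48; b(7) = 6; b(8) = 19; b(9) = 29; b(10) = 29; b(11) = 39; b(12) = 26; b(13) = 37; b(14) = 15; b(15) = 44; b(16) = 32; b(17) = 13; b(18) = 31; b(19) = 31; b(20) = 49; b(21) = 15; b(22) = 3; b(23) = 27; b(24) = 5; b(25) = 47; b(26) = 34; b(27) = 24; b(28) = 24; b(29) = 14; b(30) = 27; b(31) = 16; b(32) = 38; b(33) = 9; b(34) = 21; b(35) = 40; b(36) = 22; b(37) = 22; b(38) = 4.
The sequence repeats with period 36.
So b(420) = b(1 + ((420-1) mod 36)) = b(24) = 5.

5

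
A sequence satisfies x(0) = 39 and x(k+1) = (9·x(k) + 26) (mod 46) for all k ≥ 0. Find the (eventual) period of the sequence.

11

x(0) = 39,  x(1) = 9,  x(2) = 15,  x(3) = 23,  x(4) = 3,  x(5) = 7,  x(6) = 43,  x(7) = 45,  x(8) = 17,  x(9) = 41,  x(10) = 27,  x(11) = 39.
The sequence repeats with period 11.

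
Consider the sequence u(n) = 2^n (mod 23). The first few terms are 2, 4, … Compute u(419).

Computing terms: u(1) = 2; u(2) = 4; u(3) = 8; u(4) = 16; u(5) = 9; u(6) = 18; u(7) = 13; u(8) = 3; u(9) = 6; u(10) = 12; u(11) = 1; u(12) = 2.
The sequence repeats with period 11.
So u(419) = u(1 + ((419-1) mod 11)) = u(1) = 2.

2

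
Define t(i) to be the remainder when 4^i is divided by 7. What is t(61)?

Computing terms: t(1) = 4; t(2) = 2; t(3) = 1; t(4) = 4.
The sequence repeats with period 3.
So t(61) = t(1 + ((61-1) mod 3)) = t(1) = 4.

4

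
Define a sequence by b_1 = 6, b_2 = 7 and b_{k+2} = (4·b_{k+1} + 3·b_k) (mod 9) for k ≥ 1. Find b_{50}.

b_1 = 6; b_2 = 7; b_3 = 1; b_4 = 7; b_5 = 4; b_6 = 1; b_7 = 7.
Since (b_6, b_7) = (b_3, b_4) = (1, 7) (two consecutive terms determine the rest), the sequence is eventually periodic: after a pre-period of length 2 it cycles with period 3.
For k ≥ 3, b_k depends only on (k - 3) mod 3. (50 - 3) mod 3 = 2, so b_{50} = b_5 = 4.

4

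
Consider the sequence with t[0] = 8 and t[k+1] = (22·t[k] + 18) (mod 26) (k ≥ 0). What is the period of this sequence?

3

Computing terms: t[0] = 8, t[1] = 12, t[2] = 22, t[3] = 8.
The sequence repeats with period 3.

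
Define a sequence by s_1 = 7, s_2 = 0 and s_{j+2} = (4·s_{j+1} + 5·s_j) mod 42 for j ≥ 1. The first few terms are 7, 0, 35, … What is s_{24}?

28

s_1 = 7, s_2 = 0, s_3 = 35, s_4 = 14, s_5 = 21, s_6 = 28, s_7 = 7, s_8 = 0.
The sequence repeats with period 6.
So s_{24} = s_{1 + ((24-1) mod 6)} = s_6 = 28.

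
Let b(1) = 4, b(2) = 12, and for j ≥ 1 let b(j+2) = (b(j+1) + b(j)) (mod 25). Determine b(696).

3

b(1) = 4, b(2) = 12, b(3) = 16, b(4) = 3, b(5) = 19, b(6) = 22, b(7) = 16, b(8) = 13, b(9) = 4, b(10) = 17, b(11) = 21, b(12) = 13, b(13) = 9, b(14) = 22, b(15) = 6, b(16) = 3, b(17) = 9, b(18) = 12, b(19) = 21, b(20) = 8, b(21) = 4, b(22) = 12.
The sequence repeats with period 20.
(696 - 1) mod 20 = 15, so b(696) = b(16) = 3.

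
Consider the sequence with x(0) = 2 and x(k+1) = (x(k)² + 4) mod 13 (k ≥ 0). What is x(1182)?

1

Listing terms: x(0) = 2,  x(1) = 8,  x(2) = 3,  x(3) = 0,  x(4) = 4,  x(5) = 7,  x(6) = 1,  x(7) = 5,  x(8) = 3.
Since x(8) = x(2) = 3, the sequence is eventually periodic: after a pre-period of length 2 it cycles with period 6.
For k ≥ 2, x(k) depends only on (k - 2) mod 6. (1182 - 2) mod 6 = 4, so x(1182) = x(6) = 1.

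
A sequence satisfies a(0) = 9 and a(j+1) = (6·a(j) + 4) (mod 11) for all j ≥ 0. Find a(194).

a(0) = 9, a(1) = 3, a(2) = 0, a(3) = 4, a(4) = 6, a(5) = 7, a(6) = 2, a(7) = 5, a(8) = 1, a(9) = 10, a(10) = 9.
Since a(10) = a(0) = 9, the sequence is periodic with period 10.
(194 - 0) mod 10 = 4, so a(194) = a(4) = 6.

6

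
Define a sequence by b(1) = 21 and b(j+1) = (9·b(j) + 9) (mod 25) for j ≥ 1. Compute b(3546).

b(1) = 21,  b(2) = 23,  b(3) = 16,  b(4) = 3,  b(5) = 11,  b(6) = 8,  b(7) = 6,  b(8) = 13,  b(9) = 1,  b(10) = 18,  b(11) = 21.
Since b(11) = b(1) = 21, the sequence is periodic with period 10.
So b(3546) = b(1 + ((3546-1) mod 10)) = b(6) = 8.

8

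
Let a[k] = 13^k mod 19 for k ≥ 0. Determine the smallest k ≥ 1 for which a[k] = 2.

11

Listing terms: a[0] = 1, a[1] = 13, a[2] = 17, a[3] = 12, a[4] = 4, a[5] = 14, a[6] = 11, a[7] = 10, a[8] = 16, a[9] = 18, a[10] = 6, a[11] = 2, a[12] = 7, a[13] = 15, a[14] = 5, a[15] = 8, a[16] = 9, a[17] = 3, a[18] = 1.
The sequence repeats with period 18.
The value 2 first appears (with k ≥ 1) at a[11].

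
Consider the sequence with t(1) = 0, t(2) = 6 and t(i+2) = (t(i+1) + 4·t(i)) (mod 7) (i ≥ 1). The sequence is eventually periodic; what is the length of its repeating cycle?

t(1) = 0, t(2) = 6, t(3) = 6, t(4) = 2, t(5) = 5, t(6) = 6, t(7) = 5, t(8) = 1, t(9) = 0, t(10) = 4, t(11) = 4, t(12) = 6, t(13) = 1, t(14) = 4, t(15) = 1, t(16) = 3, t(17) = 0, t(18) = 5, t(19) = 5, t(20) = 4, t(21) = 3, t(22) = 5, t(23) = 3, t(24) = 2, t(25) = 0, t(26) = 1, t(27) = 1, t(28) = 5, t(29) = 2, t(30) = 1, t(31) = 2, t(32) = 6, t(33) = 0, t(34) = 3, t(35) = 3, t(36) = 1, t(37) = 6, t(38) = 3, t(39) = 6, t(40) = 4, t(41) = 0, t(42) = 2, t(43) = 2, t(44) = 3, t(45) = 4, t(46) = 2, t(47) = 4, t(48) = 5, t(49) = 0, t(50) = 6.
The sequence repeats with period 48.

48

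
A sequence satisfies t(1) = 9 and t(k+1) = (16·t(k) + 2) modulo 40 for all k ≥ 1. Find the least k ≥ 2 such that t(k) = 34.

6

Listing terms: t(1) = 9,  t(2) = 26,  t(3) = 18,  t(4) = 10,  t(5) = 2,  t(6) = 34,  t(7) = 26.
Since t(7) = t(2) = 26, the sequence is eventually periodic: after a pre-period of length 1 it cycles with period 5.
The value 34 first appears (with k ≥ 2) at t(6).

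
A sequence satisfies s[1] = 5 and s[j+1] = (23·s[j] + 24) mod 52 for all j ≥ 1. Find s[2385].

We have s[1] = 5,  s[2] = 35,  s[3] = 49,  s[4] = 7,  s[5] = 29,  s[6] = 15,  s[7] = 5.
The sequence repeats with period 6.
So s[2385] = s[1 + ((2385-1) mod 6)] = s[3] = 49.

49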